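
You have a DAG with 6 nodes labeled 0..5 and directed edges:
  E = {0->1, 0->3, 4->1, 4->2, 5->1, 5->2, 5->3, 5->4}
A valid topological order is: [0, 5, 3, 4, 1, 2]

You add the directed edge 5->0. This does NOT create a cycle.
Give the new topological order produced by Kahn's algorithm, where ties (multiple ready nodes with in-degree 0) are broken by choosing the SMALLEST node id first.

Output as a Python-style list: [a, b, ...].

Answer: [5, 0, 3, 4, 1, 2]

Derivation:
Old toposort: [0, 5, 3, 4, 1, 2]
Added edge: 5->0
Position of 5 (1) > position of 0 (0). Must reorder: 5 must now come before 0.
Run Kahn's algorithm (break ties by smallest node id):
  initial in-degrees: [1, 3, 2, 2, 1, 0]
  ready (indeg=0): [5]
  pop 5: indeg[0]->0; indeg[1]->2; indeg[2]->1; indeg[3]->1; indeg[4]->0 | ready=[0, 4] | order so far=[5]
  pop 0: indeg[1]->1; indeg[3]->0 | ready=[3, 4] | order so far=[5, 0]
  pop 3: no out-edges | ready=[4] | order so far=[5, 0, 3]
  pop 4: indeg[1]->0; indeg[2]->0 | ready=[1, 2] | order so far=[5, 0, 3, 4]
  pop 1: no out-edges | ready=[2] | order so far=[5, 0, 3, 4, 1]
  pop 2: no out-edges | ready=[] | order so far=[5, 0, 3, 4, 1, 2]
  Result: [5, 0, 3, 4, 1, 2]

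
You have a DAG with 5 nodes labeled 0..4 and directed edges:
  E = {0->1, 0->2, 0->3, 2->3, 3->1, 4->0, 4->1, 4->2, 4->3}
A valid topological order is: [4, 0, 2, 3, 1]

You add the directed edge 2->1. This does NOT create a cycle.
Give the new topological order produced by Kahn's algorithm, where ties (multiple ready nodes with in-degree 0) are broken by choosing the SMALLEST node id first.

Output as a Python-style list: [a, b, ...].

Old toposort: [4, 0, 2, 3, 1]
Added edge: 2->1
Position of 2 (2) < position of 1 (4). Old order still valid.
Run Kahn's algorithm (break ties by smallest node id):
  initial in-degrees: [1, 4, 2, 3, 0]
  ready (indeg=0): [4]
  pop 4: indeg[0]->0; indeg[1]->3; indeg[2]->1; indeg[3]->2 | ready=[0] | order so far=[4]
  pop 0: indeg[1]->2; indeg[2]->0; indeg[3]->1 | ready=[2] | order so far=[4, 0]
  pop 2: indeg[1]->1; indeg[3]->0 | ready=[3] | order so far=[4, 0, 2]
  pop 3: indeg[1]->0 | ready=[1] | order so far=[4, 0, 2, 3]
  pop 1: no out-edges | ready=[] | order so far=[4, 0, 2, 3, 1]
  Result: [4, 0, 2, 3, 1]

Answer: [4, 0, 2, 3, 1]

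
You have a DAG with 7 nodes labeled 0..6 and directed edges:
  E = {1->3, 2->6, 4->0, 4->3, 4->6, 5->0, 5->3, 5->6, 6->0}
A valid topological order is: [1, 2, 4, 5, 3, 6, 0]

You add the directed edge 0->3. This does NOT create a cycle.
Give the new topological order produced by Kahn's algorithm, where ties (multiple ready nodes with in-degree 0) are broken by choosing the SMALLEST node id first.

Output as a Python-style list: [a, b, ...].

Old toposort: [1, 2, 4, 5, 3, 6, 0]
Added edge: 0->3
Position of 0 (6) > position of 3 (4). Must reorder: 0 must now come before 3.
Run Kahn's algorithm (break ties by smallest node id):
  initial in-degrees: [3, 0, 0, 4, 0, 0, 3]
  ready (indeg=0): [1, 2, 4, 5]
  pop 1: indeg[3]->3 | ready=[2, 4, 5] | order so far=[1]
  pop 2: indeg[6]->2 | ready=[4, 5] | order so far=[1, 2]
  pop 4: indeg[0]->2; indeg[3]->2; indeg[6]->1 | ready=[5] | order so far=[1, 2, 4]
  pop 5: indeg[0]->1; indeg[3]->1; indeg[6]->0 | ready=[6] | order so far=[1, 2, 4, 5]
  pop 6: indeg[0]->0 | ready=[0] | order so far=[1, 2, 4, 5, 6]
  pop 0: indeg[3]->0 | ready=[3] | order so far=[1, 2, 4, 5, 6, 0]
  pop 3: no out-edges | ready=[] | order so far=[1, 2, 4, 5, 6, 0, 3]
  Result: [1, 2, 4, 5, 6, 0, 3]

Answer: [1, 2, 4, 5, 6, 0, 3]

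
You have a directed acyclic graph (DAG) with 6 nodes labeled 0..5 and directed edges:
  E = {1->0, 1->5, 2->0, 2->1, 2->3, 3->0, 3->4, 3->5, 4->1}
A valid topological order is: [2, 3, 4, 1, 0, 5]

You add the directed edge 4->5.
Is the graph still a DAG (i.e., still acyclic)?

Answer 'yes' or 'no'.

Given toposort: [2, 3, 4, 1, 0, 5]
Position of 4: index 2; position of 5: index 5
New edge 4->5: forward
Forward edge: respects the existing order. Still a DAG, same toposort still valid.
Still a DAG? yes

Answer: yes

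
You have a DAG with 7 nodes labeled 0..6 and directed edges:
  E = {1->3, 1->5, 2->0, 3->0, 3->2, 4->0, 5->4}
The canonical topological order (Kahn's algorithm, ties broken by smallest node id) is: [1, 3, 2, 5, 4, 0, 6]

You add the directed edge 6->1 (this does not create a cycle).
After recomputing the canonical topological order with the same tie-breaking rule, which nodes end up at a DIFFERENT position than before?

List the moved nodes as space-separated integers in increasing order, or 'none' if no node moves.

Old toposort: [1, 3, 2, 5, 4, 0, 6]
Added edge 6->1
Recompute Kahn (smallest-id tiebreak):
  initial in-degrees: [3, 1, 1, 1, 1, 1, 0]
  ready (indeg=0): [6]
  pop 6: indeg[1]->0 | ready=[1] | order so far=[6]
  pop 1: indeg[3]->0; indeg[5]->0 | ready=[3, 5] | order so far=[6, 1]
  pop 3: indeg[0]->2; indeg[2]->0 | ready=[2, 5] | order so far=[6, 1, 3]
  pop 2: indeg[0]->1 | ready=[5] | order so far=[6, 1, 3, 2]
  pop 5: indeg[4]->0 | ready=[4] | order so far=[6, 1, 3, 2, 5]
  pop 4: indeg[0]->0 | ready=[0] | order so far=[6, 1, 3, 2, 5, 4]
  pop 0: no out-edges | ready=[] | order so far=[6, 1, 3, 2, 5, 4, 0]
New canonical toposort: [6, 1, 3, 2, 5, 4, 0]
Compare positions:
  Node 0: index 5 -> 6 (moved)
  Node 1: index 0 -> 1 (moved)
  Node 2: index 2 -> 3 (moved)
  Node 3: index 1 -> 2 (moved)
  Node 4: index 4 -> 5 (moved)
  Node 5: index 3 -> 4 (moved)
  Node 6: index 6 -> 0 (moved)
Nodes that changed position: 0 1 2 3 4 5 6

Answer: 0 1 2 3 4 5 6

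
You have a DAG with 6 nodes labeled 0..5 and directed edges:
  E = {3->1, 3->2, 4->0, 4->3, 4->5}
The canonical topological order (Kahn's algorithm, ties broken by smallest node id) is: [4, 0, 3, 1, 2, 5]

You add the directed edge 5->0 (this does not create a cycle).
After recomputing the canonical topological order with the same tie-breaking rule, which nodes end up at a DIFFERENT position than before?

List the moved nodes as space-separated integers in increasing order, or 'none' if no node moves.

Old toposort: [4, 0, 3, 1, 2, 5]
Added edge 5->0
Recompute Kahn (smallest-id tiebreak):
  initial in-degrees: [2, 1, 1, 1, 0, 1]
  ready (indeg=0): [4]
  pop 4: indeg[0]->1; indeg[3]->0; indeg[5]->0 | ready=[3, 5] | order so far=[4]
  pop 3: indeg[1]->0; indeg[2]->0 | ready=[1, 2, 5] | order so far=[4, 3]
  pop 1: no out-edges | ready=[2, 5] | order so far=[4, 3, 1]
  pop 2: no out-edges | ready=[5] | order so far=[4, 3, 1, 2]
  pop 5: indeg[0]->0 | ready=[0] | order so far=[4, 3, 1, 2, 5]
  pop 0: no out-edges | ready=[] | order so far=[4, 3, 1, 2, 5, 0]
New canonical toposort: [4, 3, 1, 2, 5, 0]
Compare positions:
  Node 0: index 1 -> 5 (moved)
  Node 1: index 3 -> 2 (moved)
  Node 2: index 4 -> 3 (moved)
  Node 3: index 2 -> 1 (moved)
  Node 4: index 0 -> 0 (same)
  Node 5: index 5 -> 4 (moved)
Nodes that changed position: 0 1 2 3 5

Answer: 0 1 2 3 5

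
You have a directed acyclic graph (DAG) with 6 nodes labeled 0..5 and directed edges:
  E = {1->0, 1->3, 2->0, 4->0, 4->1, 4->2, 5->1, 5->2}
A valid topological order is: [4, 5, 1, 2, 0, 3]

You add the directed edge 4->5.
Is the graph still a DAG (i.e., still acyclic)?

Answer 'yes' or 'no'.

Given toposort: [4, 5, 1, 2, 0, 3]
Position of 4: index 0; position of 5: index 1
New edge 4->5: forward
Forward edge: respects the existing order. Still a DAG, same toposort still valid.
Still a DAG? yes

Answer: yes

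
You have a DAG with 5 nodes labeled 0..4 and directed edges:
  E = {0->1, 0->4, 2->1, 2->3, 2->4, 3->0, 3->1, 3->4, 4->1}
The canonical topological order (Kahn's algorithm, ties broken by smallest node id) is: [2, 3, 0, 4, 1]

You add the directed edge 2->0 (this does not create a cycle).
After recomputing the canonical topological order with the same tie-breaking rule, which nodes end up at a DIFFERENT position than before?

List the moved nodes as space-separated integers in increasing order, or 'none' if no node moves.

Old toposort: [2, 3, 0, 4, 1]
Added edge 2->0
Recompute Kahn (smallest-id tiebreak):
  initial in-degrees: [2, 4, 0, 1, 3]
  ready (indeg=0): [2]
  pop 2: indeg[0]->1; indeg[1]->3; indeg[3]->0; indeg[4]->2 | ready=[3] | order so far=[2]
  pop 3: indeg[0]->0; indeg[1]->2; indeg[4]->1 | ready=[0] | order so far=[2, 3]
  pop 0: indeg[1]->1; indeg[4]->0 | ready=[4] | order so far=[2, 3, 0]
  pop 4: indeg[1]->0 | ready=[1] | order so far=[2, 3, 0, 4]
  pop 1: no out-edges | ready=[] | order so far=[2, 3, 0, 4, 1]
New canonical toposort: [2, 3, 0, 4, 1]
Compare positions:
  Node 0: index 2 -> 2 (same)
  Node 1: index 4 -> 4 (same)
  Node 2: index 0 -> 0 (same)
  Node 3: index 1 -> 1 (same)
  Node 4: index 3 -> 3 (same)
Nodes that changed position: none

Answer: none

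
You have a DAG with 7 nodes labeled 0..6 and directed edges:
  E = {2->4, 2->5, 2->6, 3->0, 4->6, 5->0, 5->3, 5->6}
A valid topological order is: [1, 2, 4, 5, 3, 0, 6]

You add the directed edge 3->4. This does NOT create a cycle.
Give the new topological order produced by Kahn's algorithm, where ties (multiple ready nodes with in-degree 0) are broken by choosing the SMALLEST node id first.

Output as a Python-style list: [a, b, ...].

Answer: [1, 2, 5, 3, 0, 4, 6]

Derivation:
Old toposort: [1, 2, 4, 5, 3, 0, 6]
Added edge: 3->4
Position of 3 (4) > position of 4 (2). Must reorder: 3 must now come before 4.
Run Kahn's algorithm (break ties by smallest node id):
  initial in-degrees: [2, 0, 0, 1, 2, 1, 3]
  ready (indeg=0): [1, 2]
  pop 1: no out-edges | ready=[2] | order so far=[1]
  pop 2: indeg[4]->1; indeg[5]->0; indeg[6]->2 | ready=[5] | order so far=[1, 2]
  pop 5: indeg[0]->1; indeg[3]->0; indeg[6]->1 | ready=[3] | order so far=[1, 2, 5]
  pop 3: indeg[0]->0; indeg[4]->0 | ready=[0, 4] | order so far=[1, 2, 5, 3]
  pop 0: no out-edges | ready=[4] | order so far=[1, 2, 5, 3, 0]
  pop 4: indeg[6]->0 | ready=[6] | order so far=[1, 2, 5, 3, 0, 4]
  pop 6: no out-edges | ready=[] | order so far=[1, 2, 5, 3, 0, 4, 6]
  Result: [1, 2, 5, 3, 0, 4, 6]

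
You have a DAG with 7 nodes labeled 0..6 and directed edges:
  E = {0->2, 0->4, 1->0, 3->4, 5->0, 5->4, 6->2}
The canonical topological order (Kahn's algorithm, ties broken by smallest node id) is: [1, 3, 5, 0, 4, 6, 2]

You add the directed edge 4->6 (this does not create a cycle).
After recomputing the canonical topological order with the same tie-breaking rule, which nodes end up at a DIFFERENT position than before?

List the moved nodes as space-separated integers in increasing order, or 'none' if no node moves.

Answer: none

Derivation:
Old toposort: [1, 3, 5, 0, 4, 6, 2]
Added edge 4->6
Recompute Kahn (smallest-id tiebreak):
  initial in-degrees: [2, 0, 2, 0, 3, 0, 1]
  ready (indeg=0): [1, 3, 5]
  pop 1: indeg[0]->1 | ready=[3, 5] | order so far=[1]
  pop 3: indeg[4]->2 | ready=[5] | order so far=[1, 3]
  pop 5: indeg[0]->0; indeg[4]->1 | ready=[0] | order so far=[1, 3, 5]
  pop 0: indeg[2]->1; indeg[4]->0 | ready=[4] | order so far=[1, 3, 5, 0]
  pop 4: indeg[6]->0 | ready=[6] | order so far=[1, 3, 5, 0, 4]
  pop 6: indeg[2]->0 | ready=[2] | order so far=[1, 3, 5, 0, 4, 6]
  pop 2: no out-edges | ready=[] | order so far=[1, 3, 5, 0, 4, 6, 2]
New canonical toposort: [1, 3, 5, 0, 4, 6, 2]
Compare positions:
  Node 0: index 3 -> 3 (same)
  Node 1: index 0 -> 0 (same)
  Node 2: index 6 -> 6 (same)
  Node 3: index 1 -> 1 (same)
  Node 4: index 4 -> 4 (same)
  Node 5: index 2 -> 2 (same)
  Node 6: index 5 -> 5 (same)
Nodes that changed position: none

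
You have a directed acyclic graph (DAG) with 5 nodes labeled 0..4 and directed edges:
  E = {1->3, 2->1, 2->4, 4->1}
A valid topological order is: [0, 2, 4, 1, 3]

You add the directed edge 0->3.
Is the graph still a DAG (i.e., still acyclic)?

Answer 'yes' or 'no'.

Answer: yes

Derivation:
Given toposort: [0, 2, 4, 1, 3]
Position of 0: index 0; position of 3: index 4
New edge 0->3: forward
Forward edge: respects the existing order. Still a DAG, same toposort still valid.
Still a DAG? yes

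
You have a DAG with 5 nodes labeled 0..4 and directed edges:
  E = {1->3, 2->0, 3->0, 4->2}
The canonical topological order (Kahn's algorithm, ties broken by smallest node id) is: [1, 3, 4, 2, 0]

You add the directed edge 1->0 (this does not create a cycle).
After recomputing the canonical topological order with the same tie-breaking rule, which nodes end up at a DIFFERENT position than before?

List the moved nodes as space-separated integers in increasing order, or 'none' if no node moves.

Old toposort: [1, 3, 4, 2, 0]
Added edge 1->0
Recompute Kahn (smallest-id tiebreak):
  initial in-degrees: [3, 0, 1, 1, 0]
  ready (indeg=0): [1, 4]
  pop 1: indeg[0]->2; indeg[3]->0 | ready=[3, 4] | order so far=[1]
  pop 3: indeg[0]->1 | ready=[4] | order so far=[1, 3]
  pop 4: indeg[2]->0 | ready=[2] | order so far=[1, 3, 4]
  pop 2: indeg[0]->0 | ready=[0] | order so far=[1, 3, 4, 2]
  pop 0: no out-edges | ready=[] | order so far=[1, 3, 4, 2, 0]
New canonical toposort: [1, 3, 4, 2, 0]
Compare positions:
  Node 0: index 4 -> 4 (same)
  Node 1: index 0 -> 0 (same)
  Node 2: index 3 -> 3 (same)
  Node 3: index 1 -> 1 (same)
  Node 4: index 2 -> 2 (same)
Nodes that changed position: none

Answer: none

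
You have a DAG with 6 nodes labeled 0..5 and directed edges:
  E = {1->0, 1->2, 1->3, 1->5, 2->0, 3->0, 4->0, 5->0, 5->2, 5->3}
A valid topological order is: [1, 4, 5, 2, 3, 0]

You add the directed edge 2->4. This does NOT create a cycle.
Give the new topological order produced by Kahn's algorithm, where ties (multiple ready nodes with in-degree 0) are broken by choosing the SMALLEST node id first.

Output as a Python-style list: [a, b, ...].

Answer: [1, 5, 2, 3, 4, 0]

Derivation:
Old toposort: [1, 4, 5, 2, 3, 0]
Added edge: 2->4
Position of 2 (3) > position of 4 (1). Must reorder: 2 must now come before 4.
Run Kahn's algorithm (break ties by smallest node id):
  initial in-degrees: [5, 0, 2, 2, 1, 1]
  ready (indeg=0): [1]
  pop 1: indeg[0]->4; indeg[2]->1; indeg[3]->1; indeg[5]->0 | ready=[5] | order so far=[1]
  pop 5: indeg[0]->3; indeg[2]->0; indeg[3]->0 | ready=[2, 3] | order so far=[1, 5]
  pop 2: indeg[0]->2; indeg[4]->0 | ready=[3, 4] | order so far=[1, 5, 2]
  pop 3: indeg[0]->1 | ready=[4] | order so far=[1, 5, 2, 3]
  pop 4: indeg[0]->0 | ready=[0] | order so far=[1, 5, 2, 3, 4]
  pop 0: no out-edges | ready=[] | order so far=[1, 5, 2, 3, 4, 0]
  Result: [1, 5, 2, 3, 4, 0]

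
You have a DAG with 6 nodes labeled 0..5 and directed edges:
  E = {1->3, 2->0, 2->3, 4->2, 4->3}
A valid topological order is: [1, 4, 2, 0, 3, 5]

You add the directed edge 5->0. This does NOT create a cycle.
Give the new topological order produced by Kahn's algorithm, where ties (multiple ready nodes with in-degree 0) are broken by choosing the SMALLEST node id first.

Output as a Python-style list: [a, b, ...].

Answer: [1, 4, 2, 3, 5, 0]

Derivation:
Old toposort: [1, 4, 2, 0, 3, 5]
Added edge: 5->0
Position of 5 (5) > position of 0 (3). Must reorder: 5 must now come before 0.
Run Kahn's algorithm (break ties by smallest node id):
  initial in-degrees: [2, 0, 1, 3, 0, 0]
  ready (indeg=0): [1, 4, 5]
  pop 1: indeg[3]->2 | ready=[4, 5] | order so far=[1]
  pop 4: indeg[2]->0; indeg[3]->1 | ready=[2, 5] | order so far=[1, 4]
  pop 2: indeg[0]->1; indeg[3]->0 | ready=[3, 5] | order so far=[1, 4, 2]
  pop 3: no out-edges | ready=[5] | order so far=[1, 4, 2, 3]
  pop 5: indeg[0]->0 | ready=[0] | order so far=[1, 4, 2, 3, 5]
  pop 0: no out-edges | ready=[] | order so far=[1, 4, 2, 3, 5, 0]
  Result: [1, 4, 2, 3, 5, 0]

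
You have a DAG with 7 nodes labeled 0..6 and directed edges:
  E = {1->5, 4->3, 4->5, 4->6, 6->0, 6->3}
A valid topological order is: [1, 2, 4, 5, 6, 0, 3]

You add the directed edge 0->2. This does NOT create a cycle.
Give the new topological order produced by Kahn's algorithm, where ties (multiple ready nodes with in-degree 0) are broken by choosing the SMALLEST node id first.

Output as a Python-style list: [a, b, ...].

Answer: [1, 4, 5, 6, 0, 2, 3]

Derivation:
Old toposort: [1, 2, 4, 5, 6, 0, 3]
Added edge: 0->2
Position of 0 (5) > position of 2 (1). Must reorder: 0 must now come before 2.
Run Kahn's algorithm (break ties by smallest node id):
  initial in-degrees: [1, 0, 1, 2, 0, 2, 1]
  ready (indeg=0): [1, 4]
  pop 1: indeg[5]->1 | ready=[4] | order so far=[1]
  pop 4: indeg[3]->1; indeg[5]->0; indeg[6]->0 | ready=[5, 6] | order so far=[1, 4]
  pop 5: no out-edges | ready=[6] | order so far=[1, 4, 5]
  pop 6: indeg[0]->0; indeg[3]->0 | ready=[0, 3] | order so far=[1, 4, 5, 6]
  pop 0: indeg[2]->0 | ready=[2, 3] | order so far=[1, 4, 5, 6, 0]
  pop 2: no out-edges | ready=[3] | order so far=[1, 4, 5, 6, 0, 2]
  pop 3: no out-edges | ready=[] | order so far=[1, 4, 5, 6, 0, 2, 3]
  Result: [1, 4, 5, 6, 0, 2, 3]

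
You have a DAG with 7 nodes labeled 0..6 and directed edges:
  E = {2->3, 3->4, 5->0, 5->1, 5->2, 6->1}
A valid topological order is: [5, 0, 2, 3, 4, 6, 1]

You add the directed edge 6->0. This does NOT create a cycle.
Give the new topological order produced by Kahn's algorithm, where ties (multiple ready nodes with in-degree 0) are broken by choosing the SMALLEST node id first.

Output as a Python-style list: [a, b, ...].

Answer: [5, 2, 3, 4, 6, 0, 1]

Derivation:
Old toposort: [5, 0, 2, 3, 4, 6, 1]
Added edge: 6->0
Position of 6 (5) > position of 0 (1). Must reorder: 6 must now come before 0.
Run Kahn's algorithm (break ties by smallest node id):
  initial in-degrees: [2, 2, 1, 1, 1, 0, 0]
  ready (indeg=0): [5, 6]
  pop 5: indeg[0]->1; indeg[1]->1; indeg[2]->0 | ready=[2, 6] | order so far=[5]
  pop 2: indeg[3]->0 | ready=[3, 6] | order so far=[5, 2]
  pop 3: indeg[4]->0 | ready=[4, 6] | order so far=[5, 2, 3]
  pop 4: no out-edges | ready=[6] | order so far=[5, 2, 3, 4]
  pop 6: indeg[0]->0; indeg[1]->0 | ready=[0, 1] | order so far=[5, 2, 3, 4, 6]
  pop 0: no out-edges | ready=[1] | order so far=[5, 2, 3, 4, 6, 0]
  pop 1: no out-edges | ready=[] | order so far=[5, 2, 3, 4, 6, 0, 1]
  Result: [5, 2, 3, 4, 6, 0, 1]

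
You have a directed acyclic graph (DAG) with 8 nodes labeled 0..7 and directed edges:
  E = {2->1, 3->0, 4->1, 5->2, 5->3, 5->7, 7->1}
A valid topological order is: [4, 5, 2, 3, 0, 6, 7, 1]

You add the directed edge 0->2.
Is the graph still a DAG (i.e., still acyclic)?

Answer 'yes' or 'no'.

Answer: yes

Derivation:
Given toposort: [4, 5, 2, 3, 0, 6, 7, 1]
Position of 0: index 4; position of 2: index 2
New edge 0->2: backward (u after v in old order)
Backward edge: old toposort is now invalid. Check if this creates a cycle.
Does 2 already reach 0? Reachable from 2: [1, 2]. NO -> still a DAG (reorder needed).
Still a DAG? yes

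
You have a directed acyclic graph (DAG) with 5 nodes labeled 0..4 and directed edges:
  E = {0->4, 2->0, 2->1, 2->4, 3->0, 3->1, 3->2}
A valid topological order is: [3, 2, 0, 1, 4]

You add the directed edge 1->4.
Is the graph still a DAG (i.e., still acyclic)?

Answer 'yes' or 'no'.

Given toposort: [3, 2, 0, 1, 4]
Position of 1: index 3; position of 4: index 4
New edge 1->4: forward
Forward edge: respects the existing order. Still a DAG, same toposort still valid.
Still a DAG? yes

Answer: yes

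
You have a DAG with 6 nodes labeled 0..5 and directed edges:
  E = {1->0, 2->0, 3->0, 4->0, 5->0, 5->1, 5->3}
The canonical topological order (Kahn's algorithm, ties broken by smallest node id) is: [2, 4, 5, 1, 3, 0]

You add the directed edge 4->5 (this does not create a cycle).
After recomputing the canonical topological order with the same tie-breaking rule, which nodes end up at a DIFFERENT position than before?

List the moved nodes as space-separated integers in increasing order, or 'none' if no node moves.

Answer: none

Derivation:
Old toposort: [2, 4, 5, 1, 3, 0]
Added edge 4->5
Recompute Kahn (smallest-id tiebreak):
  initial in-degrees: [5, 1, 0, 1, 0, 1]
  ready (indeg=0): [2, 4]
  pop 2: indeg[0]->4 | ready=[4] | order so far=[2]
  pop 4: indeg[0]->3; indeg[5]->0 | ready=[5] | order so far=[2, 4]
  pop 5: indeg[0]->2; indeg[1]->0; indeg[3]->0 | ready=[1, 3] | order so far=[2, 4, 5]
  pop 1: indeg[0]->1 | ready=[3] | order so far=[2, 4, 5, 1]
  pop 3: indeg[0]->0 | ready=[0] | order so far=[2, 4, 5, 1, 3]
  pop 0: no out-edges | ready=[] | order so far=[2, 4, 5, 1, 3, 0]
New canonical toposort: [2, 4, 5, 1, 3, 0]
Compare positions:
  Node 0: index 5 -> 5 (same)
  Node 1: index 3 -> 3 (same)
  Node 2: index 0 -> 0 (same)
  Node 3: index 4 -> 4 (same)
  Node 4: index 1 -> 1 (same)
  Node 5: index 2 -> 2 (same)
Nodes that changed position: none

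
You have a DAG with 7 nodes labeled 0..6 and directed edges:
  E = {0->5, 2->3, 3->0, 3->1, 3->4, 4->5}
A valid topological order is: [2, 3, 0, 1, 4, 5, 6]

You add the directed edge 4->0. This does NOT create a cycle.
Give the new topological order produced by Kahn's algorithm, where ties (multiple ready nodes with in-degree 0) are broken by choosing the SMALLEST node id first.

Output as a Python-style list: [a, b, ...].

Old toposort: [2, 3, 0, 1, 4, 5, 6]
Added edge: 4->0
Position of 4 (4) > position of 0 (2). Must reorder: 4 must now come before 0.
Run Kahn's algorithm (break ties by smallest node id):
  initial in-degrees: [2, 1, 0, 1, 1, 2, 0]
  ready (indeg=0): [2, 6]
  pop 2: indeg[3]->0 | ready=[3, 6] | order so far=[2]
  pop 3: indeg[0]->1; indeg[1]->0; indeg[4]->0 | ready=[1, 4, 6] | order so far=[2, 3]
  pop 1: no out-edges | ready=[4, 6] | order so far=[2, 3, 1]
  pop 4: indeg[0]->0; indeg[5]->1 | ready=[0, 6] | order so far=[2, 3, 1, 4]
  pop 0: indeg[5]->0 | ready=[5, 6] | order so far=[2, 3, 1, 4, 0]
  pop 5: no out-edges | ready=[6] | order so far=[2, 3, 1, 4, 0, 5]
  pop 6: no out-edges | ready=[] | order so far=[2, 3, 1, 4, 0, 5, 6]
  Result: [2, 3, 1, 4, 0, 5, 6]

Answer: [2, 3, 1, 4, 0, 5, 6]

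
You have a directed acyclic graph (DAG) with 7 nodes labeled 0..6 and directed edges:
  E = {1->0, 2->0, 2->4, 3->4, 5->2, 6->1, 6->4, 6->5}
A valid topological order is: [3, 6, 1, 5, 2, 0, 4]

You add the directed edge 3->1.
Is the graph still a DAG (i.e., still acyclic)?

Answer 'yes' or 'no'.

Answer: yes

Derivation:
Given toposort: [3, 6, 1, 5, 2, 0, 4]
Position of 3: index 0; position of 1: index 2
New edge 3->1: forward
Forward edge: respects the existing order. Still a DAG, same toposort still valid.
Still a DAG? yes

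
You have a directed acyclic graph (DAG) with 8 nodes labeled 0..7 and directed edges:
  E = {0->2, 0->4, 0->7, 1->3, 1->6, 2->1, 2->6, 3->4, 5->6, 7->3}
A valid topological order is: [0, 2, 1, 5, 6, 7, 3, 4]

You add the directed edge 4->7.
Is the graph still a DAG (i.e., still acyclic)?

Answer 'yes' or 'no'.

Answer: no

Derivation:
Given toposort: [0, 2, 1, 5, 6, 7, 3, 4]
Position of 4: index 7; position of 7: index 5
New edge 4->7: backward (u after v in old order)
Backward edge: old toposort is now invalid. Check if this creates a cycle.
Does 7 already reach 4? Reachable from 7: [3, 4, 7]. YES -> cycle!
Still a DAG? no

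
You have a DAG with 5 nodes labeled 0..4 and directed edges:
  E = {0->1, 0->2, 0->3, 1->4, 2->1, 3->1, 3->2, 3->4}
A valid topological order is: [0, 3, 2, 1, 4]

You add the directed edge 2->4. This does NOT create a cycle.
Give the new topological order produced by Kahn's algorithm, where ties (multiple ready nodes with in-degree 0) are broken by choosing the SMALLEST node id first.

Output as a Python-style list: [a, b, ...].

Answer: [0, 3, 2, 1, 4]

Derivation:
Old toposort: [0, 3, 2, 1, 4]
Added edge: 2->4
Position of 2 (2) < position of 4 (4). Old order still valid.
Run Kahn's algorithm (break ties by smallest node id):
  initial in-degrees: [0, 3, 2, 1, 3]
  ready (indeg=0): [0]
  pop 0: indeg[1]->2; indeg[2]->1; indeg[3]->0 | ready=[3] | order so far=[0]
  pop 3: indeg[1]->1; indeg[2]->0; indeg[4]->2 | ready=[2] | order so far=[0, 3]
  pop 2: indeg[1]->0; indeg[4]->1 | ready=[1] | order so far=[0, 3, 2]
  pop 1: indeg[4]->0 | ready=[4] | order so far=[0, 3, 2, 1]
  pop 4: no out-edges | ready=[] | order so far=[0, 3, 2, 1, 4]
  Result: [0, 3, 2, 1, 4]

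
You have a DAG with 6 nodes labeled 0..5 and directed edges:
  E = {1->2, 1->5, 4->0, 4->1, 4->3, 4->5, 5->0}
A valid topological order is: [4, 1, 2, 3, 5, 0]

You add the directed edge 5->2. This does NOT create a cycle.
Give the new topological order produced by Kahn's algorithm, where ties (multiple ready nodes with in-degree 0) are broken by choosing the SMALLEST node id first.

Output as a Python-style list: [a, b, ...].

Old toposort: [4, 1, 2, 3, 5, 0]
Added edge: 5->2
Position of 5 (4) > position of 2 (2). Must reorder: 5 must now come before 2.
Run Kahn's algorithm (break ties by smallest node id):
  initial in-degrees: [2, 1, 2, 1, 0, 2]
  ready (indeg=0): [4]
  pop 4: indeg[0]->1; indeg[1]->0; indeg[3]->0; indeg[5]->1 | ready=[1, 3] | order so far=[4]
  pop 1: indeg[2]->1; indeg[5]->0 | ready=[3, 5] | order so far=[4, 1]
  pop 3: no out-edges | ready=[5] | order so far=[4, 1, 3]
  pop 5: indeg[0]->0; indeg[2]->0 | ready=[0, 2] | order so far=[4, 1, 3, 5]
  pop 0: no out-edges | ready=[2] | order so far=[4, 1, 3, 5, 0]
  pop 2: no out-edges | ready=[] | order so far=[4, 1, 3, 5, 0, 2]
  Result: [4, 1, 3, 5, 0, 2]

Answer: [4, 1, 3, 5, 0, 2]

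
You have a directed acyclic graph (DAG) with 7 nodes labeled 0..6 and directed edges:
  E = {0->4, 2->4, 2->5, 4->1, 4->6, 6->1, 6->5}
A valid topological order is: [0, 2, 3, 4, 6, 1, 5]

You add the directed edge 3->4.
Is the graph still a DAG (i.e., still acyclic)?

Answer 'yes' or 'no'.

Given toposort: [0, 2, 3, 4, 6, 1, 5]
Position of 3: index 2; position of 4: index 3
New edge 3->4: forward
Forward edge: respects the existing order. Still a DAG, same toposort still valid.
Still a DAG? yes

Answer: yes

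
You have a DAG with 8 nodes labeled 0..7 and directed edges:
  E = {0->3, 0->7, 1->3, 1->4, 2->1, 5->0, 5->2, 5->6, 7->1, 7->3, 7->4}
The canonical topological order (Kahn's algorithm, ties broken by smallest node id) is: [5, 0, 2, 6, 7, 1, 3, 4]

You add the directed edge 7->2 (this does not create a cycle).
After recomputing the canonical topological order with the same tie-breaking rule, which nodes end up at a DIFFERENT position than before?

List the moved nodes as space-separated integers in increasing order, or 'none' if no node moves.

Old toposort: [5, 0, 2, 6, 7, 1, 3, 4]
Added edge 7->2
Recompute Kahn (smallest-id tiebreak):
  initial in-degrees: [1, 2, 2, 3, 2, 0, 1, 1]
  ready (indeg=0): [5]
  pop 5: indeg[0]->0; indeg[2]->1; indeg[6]->0 | ready=[0, 6] | order so far=[5]
  pop 0: indeg[3]->2; indeg[7]->0 | ready=[6, 7] | order so far=[5, 0]
  pop 6: no out-edges | ready=[7] | order so far=[5, 0, 6]
  pop 7: indeg[1]->1; indeg[2]->0; indeg[3]->1; indeg[4]->1 | ready=[2] | order so far=[5, 0, 6, 7]
  pop 2: indeg[1]->0 | ready=[1] | order so far=[5, 0, 6, 7, 2]
  pop 1: indeg[3]->0; indeg[4]->0 | ready=[3, 4] | order so far=[5, 0, 6, 7, 2, 1]
  pop 3: no out-edges | ready=[4] | order so far=[5, 0, 6, 7, 2, 1, 3]
  pop 4: no out-edges | ready=[] | order so far=[5, 0, 6, 7, 2, 1, 3, 4]
New canonical toposort: [5, 0, 6, 7, 2, 1, 3, 4]
Compare positions:
  Node 0: index 1 -> 1 (same)
  Node 1: index 5 -> 5 (same)
  Node 2: index 2 -> 4 (moved)
  Node 3: index 6 -> 6 (same)
  Node 4: index 7 -> 7 (same)
  Node 5: index 0 -> 0 (same)
  Node 6: index 3 -> 2 (moved)
  Node 7: index 4 -> 3 (moved)
Nodes that changed position: 2 6 7

Answer: 2 6 7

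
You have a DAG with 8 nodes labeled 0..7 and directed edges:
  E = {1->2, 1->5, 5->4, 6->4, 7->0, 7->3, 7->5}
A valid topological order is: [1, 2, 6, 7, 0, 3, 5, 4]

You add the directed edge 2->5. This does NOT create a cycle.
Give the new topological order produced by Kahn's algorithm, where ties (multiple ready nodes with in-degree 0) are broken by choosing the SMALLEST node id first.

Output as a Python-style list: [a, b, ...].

Old toposort: [1, 2, 6, 7, 0, 3, 5, 4]
Added edge: 2->5
Position of 2 (1) < position of 5 (6). Old order still valid.
Run Kahn's algorithm (break ties by smallest node id):
  initial in-degrees: [1, 0, 1, 1, 2, 3, 0, 0]
  ready (indeg=0): [1, 6, 7]
  pop 1: indeg[2]->0; indeg[5]->2 | ready=[2, 6, 7] | order so far=[1]
  pop 2: indeg[5]->1 | ready=[6, 7] | order so far=[1, 2]
  pop 6: indeg[4]->1 | ready=[7] | order so far=[1, 2, 6]
  pop 7: indeg[0]->0; indeg[3]->0; indeg[5]->0 | ready=[0, 3, 5] | order so far=[1, 2, 6, 7]
  pop 0: no out-edges | ready=[3, 5] | order so far=[1, 2, 6, 7, 0]
  pop 3: no out-edges | ready=[5] | order so far=[1, 2, 6, 7, 0, 3]
  pop 5: indeg[4]->0 | ready=[4] | order so far=[1, 2, 6, 7, 0, 3, 5]
  pop 4: no out-edges | ready=[] | order so far=[1, 2, 6, 7, 0, 3, 5, 4]
  Result: [1, 2, 6, 7, 0, 3, 5, 4]

Answer: [1, 2, 6, 7, 0, 3, 5, 4]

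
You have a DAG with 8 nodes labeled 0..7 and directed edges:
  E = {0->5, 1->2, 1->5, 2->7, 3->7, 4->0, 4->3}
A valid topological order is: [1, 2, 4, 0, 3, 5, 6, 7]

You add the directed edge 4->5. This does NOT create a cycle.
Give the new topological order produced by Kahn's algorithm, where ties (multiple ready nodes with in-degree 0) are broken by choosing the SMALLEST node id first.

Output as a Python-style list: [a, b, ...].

Old toposort: [1, 2, 4, 0, 3, 5, 6, 7]
Added edge: 4->5
Position of 4 (2) < position of 5 (5). Old order still valid.
Run Kahn's algorithm (break ties by smallest node id):
  initial in-degrees: [1, 0, 1, 1, 0, 3, 0, 2]
  ready (indeg=0): [1, 4, 6]
  pop 1: indeg[2]->0; indeg[5]->2 | ready=[2, 4, 6] | order so far=[1]
  pop 2: indeg[7]->1 | ready=[4, 6] | order so far=[1, 2]
  pop 4: indeg[0]->0; indeg[3]->0; indeg[5]->1 | ready=[0, 3, 6] | order so far=[1, 2, 4]
  pop 0: indeg[5]->0 | ready=[3, 5, 6] | order so far=[1, 2, 4, 0]
  pop 3: indeg[7]->0 | ready=[5, 6, 7] | order so far=[1, 2, 4, 0, 3]
  pop 5: no out-edges | ready=[6, 7] | order so far=[1, 2, 4, 0, 3, 5]
  pop 6: no out-edges | ready=[7] | order so far=[1, 2, 4, 0, 3, 5, 6]
  pop 7: no out-edges | ready=[] | order so far=[1, 2, 4, 0, 3, 5, 6, 7]
  Result: [1, 2, 4, 0, 3, 5, 6, 7]

Answer: [1, 2, 4, 0, 3, 5, 6, 7]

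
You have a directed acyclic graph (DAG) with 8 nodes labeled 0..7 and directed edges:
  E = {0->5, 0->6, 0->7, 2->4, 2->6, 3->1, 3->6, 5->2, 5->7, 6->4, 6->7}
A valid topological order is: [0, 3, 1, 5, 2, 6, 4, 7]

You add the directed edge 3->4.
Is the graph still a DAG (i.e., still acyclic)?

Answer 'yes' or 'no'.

Given toposort: [0, 3, 1, 5, 2, 6, 4, 7]
Position of 3: index 1; position of 4: index 6
New edge 3->4: forward
Forward edge: respects the existing order. Still a DAG, same toposort still valid.
Still a DAG? yes

Answer: yes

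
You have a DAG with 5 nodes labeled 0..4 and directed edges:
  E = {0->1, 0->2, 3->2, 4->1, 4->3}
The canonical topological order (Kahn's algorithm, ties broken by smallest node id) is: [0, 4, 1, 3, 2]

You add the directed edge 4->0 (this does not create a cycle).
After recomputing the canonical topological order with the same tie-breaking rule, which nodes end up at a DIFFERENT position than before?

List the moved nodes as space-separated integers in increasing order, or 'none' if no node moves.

Old toposort: [0, 4, 1, 3, 2]
Added edge 4->0
Recompute Kahn (smallest-id tiebreak):
  initial in-degrees: [1, 2, 2, 1, 0]
  ready (indeg=0): [4]
  pop 4: indeg[0]->0; indeg[1]->1; indeg[3]->0 | ready=[0, 3] | order so far=[4]
  pop 0: indeg[1]->0; indeg[2]->1 | ready=[1, 3] | order so far=[4, 0]
  pop 1: no out-edges | ready=[3] | order so far=[4, 0, 1]
  pop 3: indeg[2]->0 | ready=[2] | order so far=[4, 0, 1, 3]
  pop 2: no out-edges | ready=[] | order so far=[4, 0, 1, 3, 2]
New canonical toposort: [4, 0, 1, 3, 2]
Compare positions:
  Node 0: index 0 -> 1 (moved)
  Node 1: index 2 -> 2 (same)
  Node 2: index 4 -> 4 (same)
  Node 3: index 3 -> 3 (same)
  Node 4: index 1 -> 0 (moved)
Nodes that changed position: 0 4

Answer: 0 4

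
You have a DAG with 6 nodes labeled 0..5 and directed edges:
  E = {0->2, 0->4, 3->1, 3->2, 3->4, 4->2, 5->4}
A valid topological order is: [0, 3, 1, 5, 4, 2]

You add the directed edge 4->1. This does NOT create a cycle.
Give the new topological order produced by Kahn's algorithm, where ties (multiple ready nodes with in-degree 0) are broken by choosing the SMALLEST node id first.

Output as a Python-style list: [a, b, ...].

Old toposort: [0, 3, 1, 5, 4, 2]
Added edge: 4->1
Position of 4 (4) > position of 1 (2). Must reorder: 4 must now come before 1.
Run Kahn's algorithm (break ties by smallest node id):
  initial in-degrees: [0, 2, 3, 0, 3, 0]
  ready (indeg=0): [0, 3, 5]
  pop 0: indeg[2]->2; indeg[4]->2 | ready=[3, 5] | order so far=[0]
  pop 3: indeg[1]->1; indeg[2]->1; indeg[4]->1 | ready=[5] | order so far=[0, 3]
  pop 5: indeg[4]->0 | ready=[4] | order so far=[0, 3, 5]
  pop 4: indeg[1]->0; indeg[2]->0 | ready=[1, 2] | order so far=[0, 3, 5, 4]
  pop 1: no out-edges | ready=[2] | order so far=[0, 3, 5, 4, 1]
  pop 2: no out-edges | ready=[] | order so far=[0, 3, 5, 4, 1, 2]
  Result: [0, 3, 5, 4, 1, 2]

Answer: [0, 3, 5, 4, 1, 2]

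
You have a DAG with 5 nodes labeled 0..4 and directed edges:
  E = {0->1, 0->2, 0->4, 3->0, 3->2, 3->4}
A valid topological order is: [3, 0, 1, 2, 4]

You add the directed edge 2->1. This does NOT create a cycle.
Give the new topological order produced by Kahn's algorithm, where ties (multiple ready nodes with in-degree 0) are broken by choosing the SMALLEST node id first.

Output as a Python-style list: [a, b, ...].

Answer: [3, 0, 2, 1, 4]

Derivation:
Old toposort: [3, 0, 1, 2, 4]
Added edge: 2->1
Position of 2 (3) > position of 1 (2). Must reorder: 2 must now come before 1.
Run Kahn's algorithm (break ties by smallest node id):
  initial in-degrees: [1, 2, 2, 0, 2]
  ready (indeg=0): [3]
  pop 3: indeg[0]->0; indeg[2]->1; indeg[4]->1 | ready=[0] | order so far=[3]
  pop 0: indeg[1]->1; indeg[2]->0; indeg[4]->0 | ready=[2, 4] | order so far=[3, 0]
  pop 2: indeg[1]->0 | ready=[1, 4] | order so far=[3, 0, 2]
  pop 1: no out-edges | ready=[4] | order so far=[3, 0, 2, 1]
  pop 4: no out-edges | ready=[] | order so far=[3, 0, 2, 1, 4]
  Result: [3, 0, 2, 1, 4]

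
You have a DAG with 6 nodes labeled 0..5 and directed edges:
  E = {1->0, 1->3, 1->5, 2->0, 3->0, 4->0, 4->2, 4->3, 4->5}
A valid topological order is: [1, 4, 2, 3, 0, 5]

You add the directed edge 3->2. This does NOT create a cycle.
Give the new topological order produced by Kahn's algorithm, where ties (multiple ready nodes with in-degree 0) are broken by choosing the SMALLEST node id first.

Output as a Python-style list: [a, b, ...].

Old toposort: [1, 4, 2, 3, 0, 5]
Added edge: 3->2
Position of 3 (3) > position of 2 (2). Must reorder: 3 must now come before 2.
Run Kahn's algorithm (break ties by smallest node id):
  initial in-degrees: [4, 0, 2, 2, 0, 2]
  ready (indeg=0): [1, 4]
  pop 1: indeg[0]->3; indeg[3]->1; indeg[5]->1 | ready=[4] | order so far=[1]
  pop 4: indeg[0]->2; indeg[2]->1; indeg[3]->0; indeg[5]->0 | ready=[3, 5] | order so far=[1, 4]
  pop 3: indeg[0]->1; indeg[2]->0 | ready=[2, 5] | order so far=[1, 4, 3]
  pop 2: indeg[0]->0 | ready=[0, 5] | order so far=[1, 4, 3, 2]
  pop 0: no out-edges | ready=[5] | order so far=[1, 4, 3, 2, 0]
  pop 5: no out-edges | ready=[] | order so far=[1, 4, 3, 2, 0, 5]
  Result: [1, 4, 3, 2, 0, 5]

Answer: [1, 4, 3, 2, 0, 5]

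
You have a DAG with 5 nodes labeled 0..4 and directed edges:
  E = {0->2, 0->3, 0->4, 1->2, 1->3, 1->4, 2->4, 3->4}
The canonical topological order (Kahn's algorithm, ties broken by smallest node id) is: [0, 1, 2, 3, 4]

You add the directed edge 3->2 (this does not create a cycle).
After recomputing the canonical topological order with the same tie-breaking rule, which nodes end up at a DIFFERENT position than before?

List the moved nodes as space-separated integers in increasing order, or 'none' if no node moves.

Old toposort: [0, 1, 2, 3, 4]
Added edge 3->2
Recompute Kahn (smallest-id tiebreak):
  initial in-degrees: [0, 0, 3, 2, 4]
  ready (indeg=0): [0, 1]
  pop 0: indeg[2]->2; indeg[3]->1; indeg[4]->3 | ready=[1] | order so far=[0]
  pop 1: indeg[2]->1; indeg[3]->0; indeg[4]->2 | ready=[3] | order so far=[0, 1]
  pop 3: indeg[2]->0; indeg[4]->1 | ready=[2] | order so far=[0, 1, 3]
  pop 2: indeg[4]->0 | ready=[4] | order so far=[0, 1, 3, 2]
  pop 4: no out-edges | ready=[] | order so far=[0, 1, 3, 2, 4]
New canonical toposort: [0, 1, 3, 2, 4]
Compare positions:
  Node 0: index 0 -> 0 (same)
  Node 1: index 1 -> 1 (same)
  Node 2: index 2 -> 3 (moved)
  Node 3: index 3 -> 2 (moved)
  Node 4: index 4 -> 4 (same)
Nodes that changed position: 2 3

Answer: 2 3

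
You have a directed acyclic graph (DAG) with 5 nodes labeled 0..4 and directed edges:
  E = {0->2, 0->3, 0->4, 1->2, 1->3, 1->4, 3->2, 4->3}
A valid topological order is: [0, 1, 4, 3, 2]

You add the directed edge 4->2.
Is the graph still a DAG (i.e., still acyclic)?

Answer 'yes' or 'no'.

Given toposort: [0, 1, 4, 3, 2]
Position of 4: index 2; position of 2: index 4
New edge 4->2: forward
Forward edge: respects the existing order. Still a DAG, same toposort still valid.
Still a DAG? yes

Answer: yes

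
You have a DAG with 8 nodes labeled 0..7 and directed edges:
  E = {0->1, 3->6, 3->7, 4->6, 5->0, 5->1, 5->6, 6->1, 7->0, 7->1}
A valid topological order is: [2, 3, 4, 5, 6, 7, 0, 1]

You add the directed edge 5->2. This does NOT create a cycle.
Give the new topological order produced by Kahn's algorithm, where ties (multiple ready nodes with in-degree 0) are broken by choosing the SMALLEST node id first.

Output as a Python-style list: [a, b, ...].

Answer: [3, 4, 5, 2, 6, 7, 0, 1]

Derivation:
Old toposort: [2, 3, 4, 5, 6, 7, 0, 1]
Added edge: 5->2
Position of 5 (3) > position of 2 (0). Must reorder: 5 must now come before 2.
Run Kahn's algorithm (break ties by smallest node id):
  initial in-degrees: [2, 4, 1, 0, 0, 0, 3, 1]
  ready (indeg=0): [3, 4, 5]
  pop 3: indeg[6]->2; indeg[7]->0 | ready=[4, 5, 7] | order so far=[3]
  pop 4: indeg[6]->1 | ready=[5, 7] | order so far=[3, 4]
  pop 5: indeg[0]->1; indeg[1]->3; indeg[2]->0; indeg[6]->0 | ready=[2, 6, 7] | order so far=[3, 4, 5]
  pop 2: no out-edges | ready=[6, 7] | order so far=[3, 4, 5, 2]
  pop 6: indeg[1]->2 | ready=[7] | order so far=[3, 4, 5, 2, 6]
  pop 7: indeg[0]->0; indeg[1]->1 | ready=[0] | order so far=[3, 4, 5, 2, 6, 7]
  pop 0: indeg[1]->0 | ready=[1] | order so far=[3, 4, 5, 2, 6, 7, 0]
  pop 1: no out-edges | ready=[] | order so far=[3, 4, 5, 2, 6, 7, 0, 1]
  Result: [3, 4, 5, 2, 6, 7, 0, 1]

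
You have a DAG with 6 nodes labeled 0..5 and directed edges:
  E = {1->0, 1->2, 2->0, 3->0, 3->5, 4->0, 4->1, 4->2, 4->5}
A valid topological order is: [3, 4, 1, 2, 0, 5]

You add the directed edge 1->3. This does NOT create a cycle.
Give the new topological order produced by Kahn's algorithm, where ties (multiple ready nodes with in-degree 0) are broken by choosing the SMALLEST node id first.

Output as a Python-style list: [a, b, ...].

Answer: [4, 1, 2, 3, 0, 5]

Derivation:
Old toposort: [3, 4, 1, 2, 0, 5]
Added edge: 1->3
Position of 1 (2) > position of 3 (0). Must reorder: 1 must now come before 3.
Run Kahn's algorithm (break ties by smallest node id):
  initial in-degrees: [4, 1, 2, 1, 0, 2]
  ready (indeg=0): [4]
  pop 4: indeg[0]->3; indeg[1]->0; indeg[2]->1; indeg[5]->1 | ready=[1] | order so far=[4]
  pop 1: indeg[0]->2; indeg[2]->0; indeg[3]->0 | ready=[2, 3] | order so far=[4, 1]
  pop 2: indeg[0]->1 | ready=[3] | order so far=[4, 1, 2]
  pop 3: indeg[0]->0; indeg[5]->0 | ready=[0, 5] | order so far=[4, 1, 2, 3]
  pop 0: no out-edges | ready=[5] | order so far=[4, 1, 2, 3, 0]
  pop 5: no out-edges | ready=[] | order so far=[4, 1, 2, 3, 0, 5]
  Result: [4, 1, 2, 3, 0, 5]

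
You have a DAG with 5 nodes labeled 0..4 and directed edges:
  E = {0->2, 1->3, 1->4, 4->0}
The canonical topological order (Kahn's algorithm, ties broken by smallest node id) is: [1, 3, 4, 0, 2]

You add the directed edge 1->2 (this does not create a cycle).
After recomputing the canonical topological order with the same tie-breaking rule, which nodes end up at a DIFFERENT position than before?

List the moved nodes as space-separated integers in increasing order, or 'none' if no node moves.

Answer: none

Derivation:
Old toposort: [1, 3, 4, 0, 2]
Added edge 1->2
Recompute Kahn (smallest-id tiebreak):
  initial in-degrees: [1, 0, 2, 1, 1]
  ready (indeg=0): [1]
  pop 1: indeg[2]->1; indeg[3]->0; indeg[4]->0 | ready=[3, 4] | order so far=[1]
  pop 3: no out-edges | ready=[4] | order so far=[1, 3]
  pop 4: indeg[0]->0 | ready=[0] | order so far=[1, 3, 4]
  pop 0: indeg[2]->0 | ready=[2] | order so far=[1, 3, 4, 0]
  pop 2: no out-edges | ready=[] | order so far=[1, 3, 4, 0, 2]
New canonical toposort: [1, 3, 4, 0, 2]
Compare positions:
  Node 0: index 3 -> 3 (same)
  Node 1: index 0 -> 0 (same)
  Node 2: index 4 -> 4 (same)
  Node 3: index 1 -> 1 (same)
  Node 4: index 2 -> 2 (same)
Nodes that changed position: none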